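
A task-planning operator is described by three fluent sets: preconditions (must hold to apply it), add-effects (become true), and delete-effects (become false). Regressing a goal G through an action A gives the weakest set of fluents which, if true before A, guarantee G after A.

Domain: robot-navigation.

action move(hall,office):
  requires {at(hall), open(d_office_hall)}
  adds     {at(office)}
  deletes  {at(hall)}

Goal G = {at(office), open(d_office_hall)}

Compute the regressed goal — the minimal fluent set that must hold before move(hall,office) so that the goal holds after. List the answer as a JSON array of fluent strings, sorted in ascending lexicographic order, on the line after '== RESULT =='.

Compute (G \ add) ∪ pre:
  G ∩ del = {}  (empty — regression defined)
  G \ add = {at(office), open(d_office_hall)} \ {at(office)} = {open(d_office_hall)}
  ∪ pre   = {open(d_office_hall)} ∪ {at(hall), open(d_office_hall)}
          = {at(hall), open(d_office_hall)}

== RESULT ==
["at(hall)", "open(d_office_hall)"]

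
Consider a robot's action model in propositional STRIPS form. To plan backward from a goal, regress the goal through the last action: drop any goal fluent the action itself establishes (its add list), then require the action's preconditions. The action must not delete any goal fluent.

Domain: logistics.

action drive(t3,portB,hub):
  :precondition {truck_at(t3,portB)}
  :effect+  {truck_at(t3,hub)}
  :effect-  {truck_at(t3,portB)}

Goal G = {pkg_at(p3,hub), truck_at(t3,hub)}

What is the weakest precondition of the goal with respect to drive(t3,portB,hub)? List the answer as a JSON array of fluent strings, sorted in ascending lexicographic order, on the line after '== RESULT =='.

Regress:
  G ∩ del = {}  (empty — regression defined)
  G \ add = {pkg_at(p3,hub), truck_at(t3,hub)} \ {truck_at(t3,hub)} = {pkg_at(p3,hub)}
  ∪ pre   = {pkg_at(p3,hub)} ∪ {truck_at(t3,portB)}
          = {pkg_at(p3,hub), truck_at(t3,portB)}

== RESULT ==
["pkg_at(p3,hub)", "truck_at(t3,portB)"]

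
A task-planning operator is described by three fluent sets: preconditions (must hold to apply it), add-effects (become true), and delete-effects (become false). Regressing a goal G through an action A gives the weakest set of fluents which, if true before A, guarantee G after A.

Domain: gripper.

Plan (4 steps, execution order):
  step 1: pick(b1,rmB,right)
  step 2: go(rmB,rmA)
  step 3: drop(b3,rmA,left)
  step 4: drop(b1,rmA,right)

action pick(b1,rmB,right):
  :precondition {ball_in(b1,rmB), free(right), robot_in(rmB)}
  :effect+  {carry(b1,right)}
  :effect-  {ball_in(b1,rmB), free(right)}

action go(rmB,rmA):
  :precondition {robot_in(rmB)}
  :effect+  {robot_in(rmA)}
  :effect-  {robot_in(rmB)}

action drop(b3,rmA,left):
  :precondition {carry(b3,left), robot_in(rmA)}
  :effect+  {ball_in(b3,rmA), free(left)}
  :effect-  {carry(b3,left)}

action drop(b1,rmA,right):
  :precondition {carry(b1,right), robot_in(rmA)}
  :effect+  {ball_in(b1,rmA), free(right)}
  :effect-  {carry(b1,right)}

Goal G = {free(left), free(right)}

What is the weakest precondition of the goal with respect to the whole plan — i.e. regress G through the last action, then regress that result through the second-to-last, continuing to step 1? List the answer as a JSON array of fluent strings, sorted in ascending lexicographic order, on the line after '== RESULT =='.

Regress step by step:
  through step 4 (drop(b1,rmA,right)): drop {free(right)}, keep {free(left)}, require {carry(b1,right), robot_in(rmA)}
    → {carry(b1,right), free(left), robot_in(rmA)}
  through step 3 (drop(b3,rmA,left)): drop {free(left)}, keep {carry(b1,right), robot_in(rmA)}, require {carry(b3,left), robot_in(rmA)}
    → {carry(b1,right), carry(b3,left), robot_in(rmA)}
  through step 2 (go(rmB,rmA)): drop {robot_in(rmA)}, keep {carry(b1,right), carry(b3,left)}, require {robot_in(rmB)}
    → {carry(b1,right), carry(b3,left), robot_in(rmB)}
  through step 1 (pick(b1,rmB,right)): drop {carry(b1,right)}, keep {carry(b3,left), robot_in(rmB)}, require {ball_in(b1,rmB), free(right), robot_in(rmB)}
    → {ball_in(b1,rmB), carry(b3,left), free(right), robot_in(rmB)}

== RESULT ==
["ball_in(b1,rmB)", "carry(b3,left)", "free(right)", "robot_in(rmB)"]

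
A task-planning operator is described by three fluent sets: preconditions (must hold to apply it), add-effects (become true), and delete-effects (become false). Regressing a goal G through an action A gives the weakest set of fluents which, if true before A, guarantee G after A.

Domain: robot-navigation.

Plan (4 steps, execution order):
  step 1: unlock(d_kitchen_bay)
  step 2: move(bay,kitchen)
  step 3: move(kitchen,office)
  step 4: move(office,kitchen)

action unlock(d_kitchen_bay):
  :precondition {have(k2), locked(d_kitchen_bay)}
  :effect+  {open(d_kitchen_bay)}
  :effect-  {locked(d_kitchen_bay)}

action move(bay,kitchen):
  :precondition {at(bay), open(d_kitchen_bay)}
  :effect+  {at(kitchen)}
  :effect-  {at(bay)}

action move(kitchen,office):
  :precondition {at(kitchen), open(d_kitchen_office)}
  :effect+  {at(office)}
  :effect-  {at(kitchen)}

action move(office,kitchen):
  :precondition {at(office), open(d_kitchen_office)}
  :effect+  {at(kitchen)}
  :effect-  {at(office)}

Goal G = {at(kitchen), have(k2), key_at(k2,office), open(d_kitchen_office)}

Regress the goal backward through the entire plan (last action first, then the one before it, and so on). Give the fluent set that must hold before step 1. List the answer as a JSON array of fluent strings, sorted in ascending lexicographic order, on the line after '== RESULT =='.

Work backward from the goal:
  through step 4 (move(office,kitchen)): drop {at(kitchen)}, keep {have(k2), key_at(k2,office), open(d_kitchen_office)}, require {at(office), open(d_kitchen_office)}
    → {at(office), have(k2), key_at(k2,office), open(d_kitchen_office)}
  through step 3 (move(kitchen,office)): drop {at(office)}, keep {have(k2), key_at(k2,office), open(d_kitchen_office)}, require {at(kitchen), open(d_kitchen_office)}
    → {at(kitchen), have(k2), key_at(k2,office), open(d_kitchen_office)}
  through step 2 (move(bay,kitchen)): drop {at(kitchen)}, keep {have(k2), key_at(k2,office), open(d_kitchen_office)}, require {at(bay), open(d_kitchen_bay)}
    → {at(bay), have(k2), key_at(k2,office), open(d_kitchen_bay), open(d_kitchen_office)}
  through step 1 (unlock(d_kitchen_bay)): drop {open(d_kitchen_bay)}, keep {at(bay), have(k2), key_at(k2,office), open(d_kitchen_office)}, require {have(k2), locked(d_kitchen_bay)}
    → {at(bay), have(k2), key_at(k2,office), locked(d_kitchen_bay), open(d_kitchen_office)}

== RESULT ==
["at(bay)", "have(k2)", "key_at(k2,office)", "locked(d_kitchen_bay)", "open(d_kitchen_office)"]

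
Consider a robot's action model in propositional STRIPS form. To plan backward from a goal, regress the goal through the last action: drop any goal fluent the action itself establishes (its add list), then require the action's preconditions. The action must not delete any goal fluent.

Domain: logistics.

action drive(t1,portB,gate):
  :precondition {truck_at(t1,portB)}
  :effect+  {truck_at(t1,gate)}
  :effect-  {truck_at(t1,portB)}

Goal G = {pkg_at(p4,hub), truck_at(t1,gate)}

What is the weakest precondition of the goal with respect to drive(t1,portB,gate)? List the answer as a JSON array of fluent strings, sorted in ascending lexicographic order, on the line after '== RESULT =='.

Regress:
  G ∩ del = {}  (empty — regression defined)
  G \ add = {pkg_at(p4,hub), truck_at(t1,gate)} \ {truck_at(t1,gate)} = {pkg_at(p4,hub)}
  ∪ pre   = {pkg_at(p4,hub)} ∪ {truck_at(t1,portB)}
          = {pkg_at(p4,hub), truck_at(t1,portB)}

== RESULT ==
["pkg_at(p4,hub)", "truck_at(t1,portB)"]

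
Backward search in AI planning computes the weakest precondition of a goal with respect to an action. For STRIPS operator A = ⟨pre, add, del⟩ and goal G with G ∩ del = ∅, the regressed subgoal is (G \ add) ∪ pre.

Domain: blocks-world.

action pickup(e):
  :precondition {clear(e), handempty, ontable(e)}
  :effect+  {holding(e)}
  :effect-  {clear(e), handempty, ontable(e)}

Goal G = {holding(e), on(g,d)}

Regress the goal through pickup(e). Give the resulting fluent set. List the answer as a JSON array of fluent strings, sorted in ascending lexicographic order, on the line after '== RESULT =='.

Regress:
  G ∩ del = {}  (empty — regression defined)
  G \ add = {holding(e), on(g,d)} \ {holding(e)} = {on(g,d)}
  ∪ pre   = {on(g,d)} ∪ {clear(e), handempty, ontable(e)}
          = {clear(e), handempty, on(g,d), ontable(e)}

== RESULT ==
["clear(e)", "handempty", "on(g,d)", "ontable(e)"]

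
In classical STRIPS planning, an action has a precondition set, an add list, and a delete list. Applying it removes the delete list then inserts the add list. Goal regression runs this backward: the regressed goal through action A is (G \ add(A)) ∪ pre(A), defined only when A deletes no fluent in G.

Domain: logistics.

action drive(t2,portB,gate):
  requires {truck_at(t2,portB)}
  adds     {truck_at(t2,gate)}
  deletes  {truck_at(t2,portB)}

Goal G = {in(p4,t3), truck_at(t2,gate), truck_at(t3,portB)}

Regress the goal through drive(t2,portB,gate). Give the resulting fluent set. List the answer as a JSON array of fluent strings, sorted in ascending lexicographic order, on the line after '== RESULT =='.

Regress:
  G ∩ del = {}  (empty — regression defined)
  G \ add = {in(p4,t3), truck_at(t2,gate), truck_at(t3,portB)} \ {truck_at(t2,gate)} = {in(p4,t3), truck_at(t3,portB)}
  ∪ pre   = {in(p4,t3), truck_at(t3,portB)} ∪ {truck_at(t2,portB)}
          = {in(p4,t3), truck_at(t2,portB), truck_at(t3,portB)}

== RESULT ==
["in(p4,t3)", "truck_at(t2,portB)", "truck_at(t3,portB)"]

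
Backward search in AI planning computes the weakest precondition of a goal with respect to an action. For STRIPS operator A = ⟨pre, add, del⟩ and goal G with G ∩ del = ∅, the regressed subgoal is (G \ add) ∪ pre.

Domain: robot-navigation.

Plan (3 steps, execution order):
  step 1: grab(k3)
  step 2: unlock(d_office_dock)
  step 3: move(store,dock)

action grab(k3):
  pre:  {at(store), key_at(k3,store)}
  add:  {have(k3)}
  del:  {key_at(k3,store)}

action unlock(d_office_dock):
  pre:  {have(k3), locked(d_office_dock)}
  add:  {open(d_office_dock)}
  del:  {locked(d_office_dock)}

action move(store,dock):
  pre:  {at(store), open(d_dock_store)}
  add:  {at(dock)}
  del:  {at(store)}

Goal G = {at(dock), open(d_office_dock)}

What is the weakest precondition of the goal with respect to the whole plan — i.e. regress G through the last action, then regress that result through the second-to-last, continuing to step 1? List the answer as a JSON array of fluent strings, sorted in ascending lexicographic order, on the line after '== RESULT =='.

Work backward from the goal:
  through step 3 (move(store,dock)): drop {at(dock)}, keep {open(d_office_dock)}, require {at(store), open(d_dock_store)}
    → {at(store), open(d_dock_store), open(d_office_dock)}
  through step 2 (unlock(d_office_dock)): drop {open(d_office_dock)}, keep {at(store), open(d_dock_store)}, require {have(k3), locked(d_office_dock)}
    → {at(store), have(k3), locked(d_office_dock), open(d_dock_store)}
  through step 1 (grab(k3)): drop {have(k3)}, keep {at(store), locked(d_office_dock), open(d_dock_store)}, require {at(store), key_at(k3,store)}
    → {at(store), key_at(k3,store), locked(d_office_dock), open(d_dock_store)}

== RESULT ==
["at(store)", "key_at(k3,store)", "locked(d_office_dock)", "open(d_dock_store)"]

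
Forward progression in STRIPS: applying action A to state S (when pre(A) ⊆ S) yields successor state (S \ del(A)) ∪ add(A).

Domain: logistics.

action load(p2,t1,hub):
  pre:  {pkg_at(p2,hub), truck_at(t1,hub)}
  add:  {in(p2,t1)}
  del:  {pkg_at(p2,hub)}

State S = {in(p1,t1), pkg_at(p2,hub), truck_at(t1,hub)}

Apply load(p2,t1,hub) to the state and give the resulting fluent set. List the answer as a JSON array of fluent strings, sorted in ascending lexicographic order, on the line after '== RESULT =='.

Progress:
  pre ⊆ S: {pkg_at(p2,hub), truck_at(t1,hub)} ⊆ S  — applicable
  S \ del = {in(p1,t1), truck_at(t1,hub)}
  ∪ add   = {in(p1,t1), in(p2,t1), truck_at(t1,hub)}

== RESULT ==
["in(p1,t1)", "in(p2,t1)", "truck_at(t1,hub)"]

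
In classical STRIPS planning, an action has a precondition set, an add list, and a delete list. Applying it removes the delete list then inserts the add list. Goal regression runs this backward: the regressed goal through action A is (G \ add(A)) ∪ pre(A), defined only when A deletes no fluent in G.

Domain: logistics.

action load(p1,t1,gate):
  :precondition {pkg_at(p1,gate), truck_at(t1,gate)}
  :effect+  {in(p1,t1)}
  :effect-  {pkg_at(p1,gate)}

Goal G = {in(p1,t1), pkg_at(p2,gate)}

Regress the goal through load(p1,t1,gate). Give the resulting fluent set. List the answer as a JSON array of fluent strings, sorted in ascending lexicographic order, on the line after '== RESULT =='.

Compute (G \ add) ∪ pre:
  G ∩ del = {}  (empty — regression defined)
  G \ add = {in(p1,t1), pkg_at(p2,gate)} \ {in(p1,t1)} = {pkg_at(p2,gate)}
  ∪ pre   = {pkg_at(p2,gate)} ∪ {pkg_at(p1,gate), truck_at(t1,gate)}
          = {pkg_at(p1,gate), pkg_at(p2,gate), truck_at(t1,gate)}

== RESULT ==
["pkg_at(p1,gate)", "pkg_at(p2,gate)", "truck_at(t1,gate)"]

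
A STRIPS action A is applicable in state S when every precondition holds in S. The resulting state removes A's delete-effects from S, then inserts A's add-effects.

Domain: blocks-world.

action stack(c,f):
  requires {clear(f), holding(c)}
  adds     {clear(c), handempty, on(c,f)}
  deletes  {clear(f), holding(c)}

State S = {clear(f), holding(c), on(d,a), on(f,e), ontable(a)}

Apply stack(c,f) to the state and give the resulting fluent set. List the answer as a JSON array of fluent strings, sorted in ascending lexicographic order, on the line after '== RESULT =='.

Compute (S \ del) ∪ add:
  pre ⊆ S: {clear(f), holding(c)} ⊆ S  — applicable
  S \ del = {on(d,a), on(f,e), ontable(a)}
  ∪ add   = {clear(c), handempty, on(c,f), on(d,a), on(f,e), ontable(a)}

== RESULT ==
["clear(c)", "handempty", "on(c,f)", "on(d,a)", "on(f,e)", "ontable(a)"]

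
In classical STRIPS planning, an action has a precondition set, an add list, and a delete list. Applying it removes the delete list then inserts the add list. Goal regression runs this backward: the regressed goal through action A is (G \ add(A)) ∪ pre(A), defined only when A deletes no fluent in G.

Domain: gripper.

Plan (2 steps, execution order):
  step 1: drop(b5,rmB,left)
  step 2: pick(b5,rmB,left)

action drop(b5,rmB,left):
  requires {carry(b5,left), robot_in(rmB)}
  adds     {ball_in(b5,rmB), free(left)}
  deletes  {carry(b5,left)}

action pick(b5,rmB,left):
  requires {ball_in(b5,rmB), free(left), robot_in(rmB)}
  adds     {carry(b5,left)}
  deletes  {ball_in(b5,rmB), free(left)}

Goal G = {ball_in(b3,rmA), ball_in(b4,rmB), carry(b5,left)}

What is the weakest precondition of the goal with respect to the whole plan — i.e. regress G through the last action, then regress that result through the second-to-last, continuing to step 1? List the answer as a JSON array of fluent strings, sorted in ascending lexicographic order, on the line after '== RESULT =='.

Regress step by step:
  through step 2 (pick(b5,rmB,left)): drop {carry(b5,left)}, keep {ball_in(b3,rmA), ball_in(b4,rmB)}, require {ball_in(b5,rmB), free(left), robot_in(rmB)}
    → {ball_in(b3,rmA), ball_in(b4,rmB), ball_in(b5,rmB), free(left), robot_in(rmB)}
  through step 1 (drop(b5,rmB,left)): drop {ball_in(b5,rmB), free(left)}, keep {ball_in(b3,rmA), ball_in(b4,rmB), robot_in(rmB)}, require {carry(b5,left), robot_in(rmB)}
    → {ball_in(b3,rmA), ball_in(b4,rmB), carry(b5,left), robot_in(rmB)}

== RESULT ==
["ball_in(b3,rmA)", "ball_in(b4,rmB)", "carry(b5,left)", "robot_in(rmB)"]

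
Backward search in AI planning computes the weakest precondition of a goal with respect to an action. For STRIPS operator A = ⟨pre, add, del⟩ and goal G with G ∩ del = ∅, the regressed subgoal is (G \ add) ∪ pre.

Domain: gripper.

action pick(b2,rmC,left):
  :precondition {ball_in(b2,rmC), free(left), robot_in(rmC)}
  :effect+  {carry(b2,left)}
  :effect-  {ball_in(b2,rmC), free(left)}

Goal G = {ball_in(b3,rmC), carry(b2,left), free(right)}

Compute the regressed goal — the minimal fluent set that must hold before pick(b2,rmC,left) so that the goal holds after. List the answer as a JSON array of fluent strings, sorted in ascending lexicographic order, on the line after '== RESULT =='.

Compute (G \ add) ∪ pre:
  G ∩ del = {}  (empty — regression defined)
  G \ add = {ball_in(b3,rmC), carry(b2,left), free(right)} \ {carry(b2,left)} = {ball_in(b3,rmC), free(right)}
  ∪ pre   = {ball_in(b3,rmC), free(right)} ∪ {ball_in(b2,rmC), free(left), robot_in(rmC)}
          = {ball_in(b2,rmC), ball_in(b3,rmC), free(left), free(right), robot_in(rmC)}

== RESULT ==
["ball_in(b2,rmC)", "ball_in(b3,rmC)", "free(left)", "free(right)", "robot_in(rmC)"]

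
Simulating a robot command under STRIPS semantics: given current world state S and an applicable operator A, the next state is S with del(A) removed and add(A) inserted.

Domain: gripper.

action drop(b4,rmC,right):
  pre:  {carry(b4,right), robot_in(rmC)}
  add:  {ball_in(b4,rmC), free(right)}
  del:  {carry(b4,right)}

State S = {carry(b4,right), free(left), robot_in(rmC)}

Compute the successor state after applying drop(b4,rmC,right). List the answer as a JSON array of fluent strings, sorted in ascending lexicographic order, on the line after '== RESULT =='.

Progress:
  pre ⊆ S: {carry(b4,right), robot_in(rmC)} ⊆ S  — applicable
  S \ del = {free(left), robot_in(rmC)}
  ∪ add   = {ball_in(b4,rmC), free(left), free(right), robot_in(rmC)}

== RESULT ==
["ball_in(b4,rmC)", "free(left)", "free(right)", "robot_in(rmC)"]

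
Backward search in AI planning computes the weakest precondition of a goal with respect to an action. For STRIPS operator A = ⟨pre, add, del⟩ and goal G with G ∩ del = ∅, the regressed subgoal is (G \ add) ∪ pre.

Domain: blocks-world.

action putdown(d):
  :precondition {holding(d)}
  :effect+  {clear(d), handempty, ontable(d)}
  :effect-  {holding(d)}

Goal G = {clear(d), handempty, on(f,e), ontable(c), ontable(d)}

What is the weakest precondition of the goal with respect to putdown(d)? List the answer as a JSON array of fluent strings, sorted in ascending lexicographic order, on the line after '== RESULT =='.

Regress:
  G ∩ del = {}  (empty — regression defined)
  G \ add = {clear(d), handempty, on(f,e), ontable(c), ontable(d)} \ {clear(d), handempty, ontable(d)} = {on(f,e), ontable(c)}
  ∪ pre   = {on(f,e), ontable(c)} ∪ {holding(d)}
          = {holding(d), on(f,e), ontable(c)}

== RESULT ==
["holding(d)", "on(f,e)", "ontable(c)"]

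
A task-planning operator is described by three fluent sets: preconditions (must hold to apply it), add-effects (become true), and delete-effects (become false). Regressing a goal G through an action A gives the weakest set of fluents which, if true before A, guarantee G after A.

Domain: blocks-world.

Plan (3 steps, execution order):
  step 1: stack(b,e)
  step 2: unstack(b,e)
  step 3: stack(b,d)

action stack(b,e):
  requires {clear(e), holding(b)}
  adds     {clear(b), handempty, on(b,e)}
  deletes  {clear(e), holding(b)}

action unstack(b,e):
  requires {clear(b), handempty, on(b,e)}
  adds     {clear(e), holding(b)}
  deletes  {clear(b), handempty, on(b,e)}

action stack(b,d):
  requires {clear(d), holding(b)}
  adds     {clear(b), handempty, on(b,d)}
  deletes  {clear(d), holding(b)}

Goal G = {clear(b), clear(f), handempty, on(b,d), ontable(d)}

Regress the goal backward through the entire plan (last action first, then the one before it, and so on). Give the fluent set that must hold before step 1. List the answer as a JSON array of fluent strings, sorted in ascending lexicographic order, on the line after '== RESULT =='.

Regress step by step:
  through step 3 (stack(b,d)): drop {clear(b), handempty, on(b,d)}, keep {clear(f), ontable(d)}, require {clear(d), holding(b)}
    → {clear(d), clear(f), holding(b), ontable(d)}
  through step 2 (unstack(b,e)): drop {holding(b)}, keep {clear(d), clear(f), ontable(d)}, require {clear(b), handempty, on(b,e)}
    → {clear(b), clear(d), clear(f), handempty, on(b,e), ontable(d)}
  through step 1 (stack(b,e)): drop {clear(b), handempty, on(b,e)}, keep {clear(d), clear(f), ontable(d)}, require {clear(e), holding(b)}
    → {clear(d), clear(e), clear(f), holding(b), ontable(d)}

== RESULT ==
["clear(d)", "clear(e)", "clear(f)", "holding(b)", "ontable(d)"]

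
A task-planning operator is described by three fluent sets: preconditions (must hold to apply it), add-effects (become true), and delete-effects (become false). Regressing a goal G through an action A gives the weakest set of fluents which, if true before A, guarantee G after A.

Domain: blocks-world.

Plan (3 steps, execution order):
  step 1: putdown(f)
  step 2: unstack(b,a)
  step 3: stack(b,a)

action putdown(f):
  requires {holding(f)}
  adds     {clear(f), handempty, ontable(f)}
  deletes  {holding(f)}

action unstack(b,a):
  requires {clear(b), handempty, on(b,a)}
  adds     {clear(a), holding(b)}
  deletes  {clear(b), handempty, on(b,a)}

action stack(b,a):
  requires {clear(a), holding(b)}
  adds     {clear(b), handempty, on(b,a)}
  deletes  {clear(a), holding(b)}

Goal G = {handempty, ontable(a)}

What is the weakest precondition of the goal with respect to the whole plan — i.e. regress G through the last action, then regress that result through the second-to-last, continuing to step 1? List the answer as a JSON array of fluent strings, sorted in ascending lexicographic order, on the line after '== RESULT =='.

Regress step by step:
  through step 3 (stack(b,a)): drop {handempty}, keep {ontable(a)}, require {clear(a), holding(b)}
    → {clear(a), holding(b), ontable(a)}
  through step 2 (unstack(b,a)): drop {clear(a), holding(b)}, keep {ontable(a)}, require {clear(b), handempty, on(b,a)}
    → {clear(b), handempty, on(b,a), ontable(a)}
  through step 1 (putdown(f)): drop {handempty}, keep {clear(b), on(b,a), ontable(a)}, require {holding(f)}
    → {clear(b), holding(f), on(b,a), ontable(a)}

== RESULT ==
["clear(b)", "holding(f)", "on(b,a)", "ontable(a)"]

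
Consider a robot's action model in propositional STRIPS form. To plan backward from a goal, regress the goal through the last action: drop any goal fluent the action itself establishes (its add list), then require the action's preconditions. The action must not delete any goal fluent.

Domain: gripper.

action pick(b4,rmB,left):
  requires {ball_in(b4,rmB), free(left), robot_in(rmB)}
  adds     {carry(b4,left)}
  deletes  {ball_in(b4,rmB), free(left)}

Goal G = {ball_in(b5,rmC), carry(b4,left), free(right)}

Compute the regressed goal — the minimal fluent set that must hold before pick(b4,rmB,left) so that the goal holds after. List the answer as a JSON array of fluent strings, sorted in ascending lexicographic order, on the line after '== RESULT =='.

Compute (G \ add) ∪ pre:
  G ∩ del = {}  (empty — regression defined)
  G \ add = {ball_in(b5,rmC), carry(b4,left), free(right)} \ {carry(b4,left)} = {ball_in(b5,rmC), free(right)}
  ∪ pre   = {ball_in(b5,rmC), free(right)} ∪ {ball_in(b4,rmB), free(left), robot_in(rmB)}
          = {ball_in(b4,rmB), ball_in(b5,rmC), free(left), free(right), robot_in(rmB)}

== RESULT ==
["ball_in(b4,rmB)", "ball_in(b5,rmC)", "free(left)", "free(right)", "robot_in(rmB)"]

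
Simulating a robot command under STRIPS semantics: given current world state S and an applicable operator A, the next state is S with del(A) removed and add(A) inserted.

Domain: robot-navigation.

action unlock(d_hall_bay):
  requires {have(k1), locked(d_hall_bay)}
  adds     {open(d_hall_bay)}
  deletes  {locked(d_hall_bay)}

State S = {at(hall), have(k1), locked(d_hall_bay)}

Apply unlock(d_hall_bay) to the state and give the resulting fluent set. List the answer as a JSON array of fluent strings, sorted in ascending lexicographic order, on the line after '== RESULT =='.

Progress:
  pre ⊆ S: {have(k1), locked(d_hall_bay)} ⊆ S  — applicable
  S \ del = {at(hall), have(k1)}
  ∪ add   = {at(hall), have(k1), open(d_hall_bay)}

== RESULT ==
["at(hall)", "have(k1)", "open(d_hall_bay)"]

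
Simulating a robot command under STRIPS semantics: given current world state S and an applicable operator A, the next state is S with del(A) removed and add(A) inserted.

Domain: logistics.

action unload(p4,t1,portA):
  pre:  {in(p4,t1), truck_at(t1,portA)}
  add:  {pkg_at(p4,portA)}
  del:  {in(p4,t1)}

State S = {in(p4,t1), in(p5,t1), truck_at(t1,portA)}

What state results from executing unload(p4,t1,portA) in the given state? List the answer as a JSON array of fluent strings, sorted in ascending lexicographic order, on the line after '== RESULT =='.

Compute (S \ del) ∪ add:
  pre ⊆ S: {in(p4,t1), truck_at(t1,portA)} ⊆ S  — applicable
  S \ del = {in(p5,t1), truck_at(t1,portA)}
  ∪ add   = {in(p5,t1), pkg_at(p4,portA), truck_at(t1,portA)}

== RESULT ==
["in(p5,t1)", "pkg_at(p4,portA)", "truck_at(t1,portA)"]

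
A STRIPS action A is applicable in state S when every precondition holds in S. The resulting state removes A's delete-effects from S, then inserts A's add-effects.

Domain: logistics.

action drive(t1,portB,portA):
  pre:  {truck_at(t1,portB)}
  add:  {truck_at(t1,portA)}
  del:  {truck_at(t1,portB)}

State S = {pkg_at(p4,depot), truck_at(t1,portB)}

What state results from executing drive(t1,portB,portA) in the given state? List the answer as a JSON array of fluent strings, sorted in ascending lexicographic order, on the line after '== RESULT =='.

Compute (S \ del) ∪ add:
  pre ⊆ S: {truck_at(t1,portB)} ⊆ S  — applicable
  S \ del = {pkg_at(p4,depot)}
  ∪ add   = {pkg_at(p4,depot), truck_at(t1,portA)}

== RESULT ==
["pkg_at(p4,depot)", "truck_at(t1,portA)"]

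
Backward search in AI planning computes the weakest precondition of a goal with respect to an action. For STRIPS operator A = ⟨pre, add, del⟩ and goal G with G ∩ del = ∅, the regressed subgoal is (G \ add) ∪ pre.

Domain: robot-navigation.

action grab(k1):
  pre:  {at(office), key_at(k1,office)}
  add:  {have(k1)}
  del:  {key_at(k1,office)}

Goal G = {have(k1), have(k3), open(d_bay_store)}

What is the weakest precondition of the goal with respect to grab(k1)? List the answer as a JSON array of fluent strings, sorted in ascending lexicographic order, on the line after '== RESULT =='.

Regress:
  G ∩ del = {}  (empty — regression defined)
  G \ add = {have(k1), have(k3), open(d_bay_store)} \ {have(k1)} = {have(k3), open(d_bay_store)}
  ∪ pre   = {have(k3), open(d_bay_store)} ∪ {at(office), key_at(k1,office)}
          = {at(office), have(k3), key_at(k1,office), open(d_bay_store)}

== RESULT ==
["at(office)", "have(k3)", "key_at(k1,office)", "open(d_bay_store)"]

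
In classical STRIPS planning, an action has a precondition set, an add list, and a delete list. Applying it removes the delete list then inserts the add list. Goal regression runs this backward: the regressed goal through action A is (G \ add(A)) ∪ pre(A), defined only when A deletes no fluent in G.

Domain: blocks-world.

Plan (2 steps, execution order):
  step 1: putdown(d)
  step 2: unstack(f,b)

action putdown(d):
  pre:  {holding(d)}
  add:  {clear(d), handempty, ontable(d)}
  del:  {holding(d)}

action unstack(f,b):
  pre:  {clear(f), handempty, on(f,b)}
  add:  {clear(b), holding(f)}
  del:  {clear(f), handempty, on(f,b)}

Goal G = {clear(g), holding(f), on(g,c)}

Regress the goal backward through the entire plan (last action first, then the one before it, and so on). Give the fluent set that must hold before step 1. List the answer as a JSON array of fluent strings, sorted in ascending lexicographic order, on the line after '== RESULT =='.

Regress step by step:
  through step 2 (unstack(f,b)): drop {holding(f)}, keep {clear(g), on(g,c)}, require {clear(f), handempty, on(f,b)}
    → {clear(f), clear(g), handempty, on(f,b), on(g,c)}
  through step 1 (putdown(d)): drop {handempty}, keep {clear(f), clear(g), on(f,b), on(g,c)}, require {holding(d)}
    → {clear(f), clear(g), holding(d), on(f,b), on(g,c)}

== RESULT ==
["clear(f)", "clear(g)", "holding(d)", "on(f,b)", "on(g,c)"]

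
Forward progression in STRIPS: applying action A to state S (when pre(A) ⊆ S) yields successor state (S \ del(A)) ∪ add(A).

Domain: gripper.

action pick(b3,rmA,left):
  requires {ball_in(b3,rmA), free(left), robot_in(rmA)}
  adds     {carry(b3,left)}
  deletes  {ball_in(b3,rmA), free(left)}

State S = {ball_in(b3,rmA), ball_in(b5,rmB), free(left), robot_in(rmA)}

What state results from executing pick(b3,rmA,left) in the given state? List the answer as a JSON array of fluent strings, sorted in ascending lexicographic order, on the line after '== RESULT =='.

Compute (S \ del) ∪ add:
  pre ⊆ S: {ball_in(b3,rmA), free(left), robot_in(rmA)} ⊆ S  — applicable
  S \ del = {ball_in(b5,rmB), robot_in(rmA)}
  ∪ add   = {ball_in(b5,rmB), carry(b3,left), robot_in(rmA)}

== RESULT ==
["ball_in(b5,rmB)", "carry(b3,left)", "robot_in(rmA)"]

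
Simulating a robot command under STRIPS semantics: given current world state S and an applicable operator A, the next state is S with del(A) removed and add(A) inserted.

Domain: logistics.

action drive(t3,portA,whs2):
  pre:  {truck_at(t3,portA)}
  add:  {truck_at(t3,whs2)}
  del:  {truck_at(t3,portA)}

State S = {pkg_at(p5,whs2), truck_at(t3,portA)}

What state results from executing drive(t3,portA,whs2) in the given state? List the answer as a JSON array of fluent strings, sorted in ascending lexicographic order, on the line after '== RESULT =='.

Compute (S \ del) ∪ add:
  pre ⊆ S: {truck_at(t3,portA)} ⊆ S  — applicable
  S \ del = {pkg_at(p5,whs2)}
  ∪ add   = {pkg_at(p5,whs2), truck_at(t3,whs2)}

== RESULT ==
["pkg_at(p5,whs2)", "truck_at(t3,whs2)"]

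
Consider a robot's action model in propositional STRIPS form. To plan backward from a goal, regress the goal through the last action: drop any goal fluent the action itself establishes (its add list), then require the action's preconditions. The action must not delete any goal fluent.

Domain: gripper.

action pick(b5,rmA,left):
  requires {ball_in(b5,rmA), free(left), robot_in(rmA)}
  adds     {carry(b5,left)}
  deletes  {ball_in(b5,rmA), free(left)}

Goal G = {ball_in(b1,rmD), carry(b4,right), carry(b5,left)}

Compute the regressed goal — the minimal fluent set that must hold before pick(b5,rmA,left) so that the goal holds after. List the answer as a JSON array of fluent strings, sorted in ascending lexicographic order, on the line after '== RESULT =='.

Compute (G \ add) ∪ pre:
  G ∩ del = {}  (empty — regression defined)
  G \ add = {ball_in(b1,rmD), carry(b4,right), carry(b5,left)} \ {carry(b5,left)} = {ball_in(b1,rmD), carry(b4,right)}
  ∪ pre   = {ball_in(b1,rmD), carry(b4,right)} ∪ {ball_in(b5,rmA), free(left), robot_in(rmA)}
          = {ball_in(b1,rmD), ball_in(b5,rmA), carry(b4,right), free(left), robot_in(rmA)}

== RESULT ==
["ball_in(b1,rmD)", "ball_in(b5,rmA)", "carry(b4,right)", "free(left)", "robot_in(rmA)"]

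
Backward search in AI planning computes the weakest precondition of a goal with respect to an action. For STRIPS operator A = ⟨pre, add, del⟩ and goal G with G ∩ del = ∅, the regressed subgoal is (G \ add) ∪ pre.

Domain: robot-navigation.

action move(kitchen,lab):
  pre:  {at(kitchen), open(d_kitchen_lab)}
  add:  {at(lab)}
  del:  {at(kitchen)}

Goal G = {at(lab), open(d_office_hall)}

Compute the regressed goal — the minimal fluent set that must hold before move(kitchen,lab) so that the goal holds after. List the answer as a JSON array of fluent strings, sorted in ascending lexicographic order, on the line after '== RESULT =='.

Regress:
  G ∩ del = {}  (empty — regression defined)
  G \ add = {at(lab), open(d_office_hall)} \ {at(lab)} = {open(d_office_hall)}
  ∪ pre   = {open(d_office_hall)} ∪ {at(kitchen), open(d_kitchen_lab)}
          = {at(kitchen), open(d_kitchen_lab), open(d_office_hall)}

== RESULT ==
["at(kitchen)", "open(d_kitchen_lab)", "open(d_office_hall)"]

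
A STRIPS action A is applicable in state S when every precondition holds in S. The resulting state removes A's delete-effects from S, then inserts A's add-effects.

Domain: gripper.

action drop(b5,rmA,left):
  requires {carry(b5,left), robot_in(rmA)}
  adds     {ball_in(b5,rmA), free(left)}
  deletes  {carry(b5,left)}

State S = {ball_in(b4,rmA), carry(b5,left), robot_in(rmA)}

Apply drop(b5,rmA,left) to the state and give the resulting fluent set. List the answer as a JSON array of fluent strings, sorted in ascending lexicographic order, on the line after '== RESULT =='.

Compute (S \ del) ∪ add:
  pre ⊆ S: {carry(b5,left), robot_in(rmA)} ⊆ S  — applicable
  S \ del = {ball_in(b4,rmA), robot_in(rmA)}
  ∪ add   = {ball_in(b4,rmA), ball_in(b5,rmA), free(left), robot_in(rmA)}

== RESULT ==
["ball_in(b4,rmA)", "ball_in(b5,rmA)", "free(left)", "robot_in(rmA)"]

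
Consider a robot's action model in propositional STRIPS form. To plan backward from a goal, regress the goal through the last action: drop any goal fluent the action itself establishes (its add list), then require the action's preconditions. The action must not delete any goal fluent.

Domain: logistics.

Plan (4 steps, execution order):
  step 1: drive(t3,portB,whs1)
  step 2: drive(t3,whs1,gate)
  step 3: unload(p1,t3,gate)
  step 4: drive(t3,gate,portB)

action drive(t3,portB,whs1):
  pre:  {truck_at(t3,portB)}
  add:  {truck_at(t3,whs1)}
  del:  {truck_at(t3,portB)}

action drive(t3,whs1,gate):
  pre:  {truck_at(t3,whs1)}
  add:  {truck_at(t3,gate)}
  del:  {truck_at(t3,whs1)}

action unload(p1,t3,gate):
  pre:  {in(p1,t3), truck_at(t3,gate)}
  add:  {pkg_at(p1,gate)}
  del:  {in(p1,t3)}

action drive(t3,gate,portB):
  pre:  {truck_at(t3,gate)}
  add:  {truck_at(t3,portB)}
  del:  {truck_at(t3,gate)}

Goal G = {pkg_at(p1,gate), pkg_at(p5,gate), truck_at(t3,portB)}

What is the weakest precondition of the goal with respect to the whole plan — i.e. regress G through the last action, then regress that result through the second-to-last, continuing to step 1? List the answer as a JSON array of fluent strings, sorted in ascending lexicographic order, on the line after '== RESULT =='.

Regress step by step:
  through step 4 (drive(t3,gate,portB)): drop {truck_at(t3,portB)}, keep {pkg_at(p1,gate), pkg_at(p5,gate)}, require {truck_at(t3,gate)}
    → {pkg_at(p1,gate), pkg_at(p5,gate), truck_at(t3,gate)}
  through step 3 (unload(p1,t3,gate)): drop {pkg_at(p1,gate)}, keep {pkg_at(p5,gate), truck_at(t3,gate)}, require {in(p1,t3), truck_at(t3,gate)}
    → {in(p1,t3), pkg_at(p5,gate), truck_at(t3,gate)}
  through step 2 (drive(t3,whs1,gate)): drop {truck_at(t3,gate)}, keep {in(p1,t3), pkg_at(p5,gate)}, require {truck_at(t3,whs1)}
    → {in(p1,t3), pkg_at(p5,gate), truck_at(t3,whs1)}
  through step 1 (drive(t3,portB,whs1)): drop {truck_at(t3,whs1)}, keep {in(p1,t3), pkg_at(p5,gate)}, require {truck_at(t3,portB)}
    → {in(p1,t3), pkg_at(p5,gate), truck_at(t3,portB)}

== RESULT ==
["in(p1,t3)", "pkg_at(p5,gate)", "truck_at(t3,portB)"]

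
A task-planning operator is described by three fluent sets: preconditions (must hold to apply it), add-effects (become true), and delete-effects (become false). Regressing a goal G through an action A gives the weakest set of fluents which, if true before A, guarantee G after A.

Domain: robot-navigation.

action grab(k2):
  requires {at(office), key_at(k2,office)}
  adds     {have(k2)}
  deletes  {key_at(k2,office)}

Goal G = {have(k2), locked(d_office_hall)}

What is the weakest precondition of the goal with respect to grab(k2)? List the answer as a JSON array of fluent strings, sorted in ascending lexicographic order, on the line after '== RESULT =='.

Regress:
  G ∩ del = {}  (empty — regression defined)
  G \ add = {have(k2), locked(d_office_hall)} \ {have(k2)} = {locked(d_office_hall)}
  ∪ pre   = {locked(d_office_hall)} ∪ {at(office), key_at(k2,office)}
          = {at(office), key_at(k2,office), locked(d_office_hall)}

== RESULT ==
["at(office)", "key_at(k2,office)", "locked(d_office_hall)"]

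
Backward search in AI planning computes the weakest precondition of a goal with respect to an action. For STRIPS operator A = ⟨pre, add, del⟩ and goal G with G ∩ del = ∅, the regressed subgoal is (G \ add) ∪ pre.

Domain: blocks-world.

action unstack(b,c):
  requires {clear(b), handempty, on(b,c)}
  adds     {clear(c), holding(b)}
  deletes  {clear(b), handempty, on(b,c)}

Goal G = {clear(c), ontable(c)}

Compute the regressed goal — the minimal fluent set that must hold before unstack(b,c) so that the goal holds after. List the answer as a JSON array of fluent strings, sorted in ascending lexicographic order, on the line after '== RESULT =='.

Regress:
  G ∩ del = {}  (empty — regression defined)
  G \ add = {clear(c), ontable(c)} \ {clear(c), holding(b)} = {ontable(c)}
  ∪ pre   = {ontable(c)} ∪ {clear(b), handempty, on(b,c)}
          = {clear(b), handempty, on(b,c), ontable(c)}

== RESULT ==
["clear(b)", "handempty", "on(b,c)", "ontable(c)"]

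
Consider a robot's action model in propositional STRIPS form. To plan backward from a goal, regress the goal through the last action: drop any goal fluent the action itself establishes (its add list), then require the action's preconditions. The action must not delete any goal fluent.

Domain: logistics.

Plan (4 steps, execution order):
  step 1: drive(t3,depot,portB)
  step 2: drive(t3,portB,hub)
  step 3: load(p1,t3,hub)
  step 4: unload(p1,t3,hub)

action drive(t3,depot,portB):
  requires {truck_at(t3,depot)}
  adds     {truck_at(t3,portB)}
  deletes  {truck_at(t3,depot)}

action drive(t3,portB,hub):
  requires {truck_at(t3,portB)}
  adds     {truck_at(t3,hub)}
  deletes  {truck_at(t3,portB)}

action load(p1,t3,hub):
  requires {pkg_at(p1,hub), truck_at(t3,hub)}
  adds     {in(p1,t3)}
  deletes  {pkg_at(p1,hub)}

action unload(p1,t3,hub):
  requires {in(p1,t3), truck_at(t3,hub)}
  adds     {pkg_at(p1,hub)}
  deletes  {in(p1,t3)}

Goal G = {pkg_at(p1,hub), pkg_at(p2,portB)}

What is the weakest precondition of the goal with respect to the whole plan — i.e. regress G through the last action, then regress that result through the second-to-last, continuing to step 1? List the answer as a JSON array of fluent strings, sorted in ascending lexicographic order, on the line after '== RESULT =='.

Regress step by step:
  through step 4 (unload(p1,t3,hub)): drop {pkg_at(p1,hub)}, keep {pkg_at(p2,portB)}, require {in(p1,t3), truck_at(t3,hub)}
    → {in(p1,t3), pkg_at(p2,portB), truck_at(t3,hub)}
  through step 3 (load(p1,t3,hub)): drop {in(p1,t3)}, keep {pkg_at(p2,portB), truck_at(t3,hub)}, require {pkg_at(p1,hub), truck_at(t3,hub)}
    → {pkg_at(p1,hub), pkg_at(p2,portB), truck_at(t3,hub)}
  through step 2 (drive(t3,portB,hub)): drop {truck_at(t3,hub)}, keep {pkg_at(p1,hub), pkg_at(p2,portB)}, require {truck_at(t3,portB)}
    → {pkg_at(p1,hub), pkg_at(p2,portB), truck_at(t3,portB)}
  through step 1 (drive(t3,depot,portB)): drop {truck_at(t3,portB)}, keep {pkg_at(p1,hub), pkg_at(p2,portB)}, require {truck_at(t3,depot)}
    → {pkg_at(p1,hub), pkg_at(p2,portB), truck_at(t3,depot)}

== RESULT ==
["pkg_at(p1,hub)", "pkg_at(p2,portB)", "truck_at(t3,depot)"]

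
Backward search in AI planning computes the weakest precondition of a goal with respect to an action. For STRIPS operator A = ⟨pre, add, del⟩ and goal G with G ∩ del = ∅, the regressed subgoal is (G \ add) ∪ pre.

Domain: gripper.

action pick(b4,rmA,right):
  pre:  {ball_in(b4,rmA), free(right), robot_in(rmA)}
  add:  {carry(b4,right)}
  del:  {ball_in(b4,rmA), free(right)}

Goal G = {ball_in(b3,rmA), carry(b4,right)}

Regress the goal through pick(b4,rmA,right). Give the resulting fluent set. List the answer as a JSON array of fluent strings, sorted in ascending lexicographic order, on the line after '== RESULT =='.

Compute (G \ add) ∪ pre:
  G ∩ del = {}  (empty — regression defined)
  G \ add = {ball_in(b3,rmA), carry(b4,right)} \ {carry(b4,right)} = {ball_in(b3,rmA)}
  ∪ pre   = {ball_in(b3,rmA)} ∪ {ball_in(b4,rmA), free(right), robot_in(rmA)}
          = {ball_in(b3,rmA), ball_in(b4,rmA), free(right), robot_in(rmA)}

== RESULT ==
["ball_in(b3,rmA)", "ball_in(b4,rmA)", "free(right)", "robot_in(rmA)"]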